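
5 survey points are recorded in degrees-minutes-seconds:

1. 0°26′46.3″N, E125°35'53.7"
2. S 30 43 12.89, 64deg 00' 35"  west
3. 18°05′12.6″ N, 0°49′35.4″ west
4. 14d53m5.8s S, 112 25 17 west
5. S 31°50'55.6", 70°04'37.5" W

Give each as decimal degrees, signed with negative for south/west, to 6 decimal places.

Point 1:
  φ: 26′ + 46.3″ = 26.77167′; 0 + 26.77167/60 = 0.4461944
  N → positive
  Longitude: 125 + 35/60 + 53.7/3600 = 125.5982500
  E → positive
Point 2:
  Latitude: 43′ + 12.89″ = 43.21483′; 30 + 43.21483/60 = 30.7202472
  S ⇒ negate
  λ: 64° + 0/60 + 35/3600 = 64 + 0.000000 + 0.009722 = 64.0097222
  W ⇒ negate
Point 3:
  Lat: 18 + 5/60 + 12.6/3600 = 18.0868333
  N ⇒ keep positive
  Lon: 49′ + 35.4″ = 49.59000′; 0 + 49.59000/60 = 0.8265000
  W → negative
Point 4:
  Latitude: 14° + 53/60 + 5.8/3600 = 14 + 0.883333 + 0.001611 = 14.8849444
  S → negative
  λ: 25′ + 17″ = 25.28333′; 112 + 25.28333/60 = 112.4213889
  W ⇒ negate
Point 5:
  Latitude: 31 + 50/60 + 55.6/3600 = 31.8487778
  S ⇒ negate
  Longitude: 4′ + 37.5″ = 4.62500′; 70 + 4.62500/60 = 70.0770833
  hemisphere W, so the sign is −

1. 0.446194, 125.598250
2. -30.720247, -64.009722
3. 18.086833, -0.826500
4. -14.884944, -112.421389
5. -31.848778, -70.077083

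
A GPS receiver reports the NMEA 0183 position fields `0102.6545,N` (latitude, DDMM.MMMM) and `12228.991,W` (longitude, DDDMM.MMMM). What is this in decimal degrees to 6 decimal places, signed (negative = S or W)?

φ: split at 2 digits → 01° and 2.6545′; 1 + 2.6545/60 = 1.0442417
N → positive
Longitude: split at 3 digits → 122° and 28.991′; 122 + 28.991/60 = 122.4831833
hemisphere W, so the sign is −

1.044242, -122.483183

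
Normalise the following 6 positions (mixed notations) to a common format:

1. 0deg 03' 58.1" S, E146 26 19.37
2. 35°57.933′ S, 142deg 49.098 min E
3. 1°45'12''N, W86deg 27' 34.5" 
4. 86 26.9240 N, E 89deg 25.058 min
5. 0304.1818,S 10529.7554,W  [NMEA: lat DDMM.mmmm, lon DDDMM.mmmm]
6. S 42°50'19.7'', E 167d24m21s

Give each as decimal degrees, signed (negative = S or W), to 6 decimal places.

Point 1:
  Lat: 0 + 3/60 + 58.1/3600 = 0.0661389
  S → negative
  Longitude: 26′ + 19.37″ = 26.32283′; 146 + 26.32283/60 = 146.4387139
  E ⇒ keep positive
Point 2:
  φ: 35 + 57.933/60 = 35.9655500
  S → negative
  λ: 142 + 49.098/60 = 142.8183000
  E ⇒ keep positive
Point 3:
  φ: 1 + 45/60 + 12/3600 = 1.7533333
  N ⇒ keep positive
  Lon: 27′ + 34.5″ = 27.57500′; 86 + 27.57500/60 = 86.4595833
  W → negative
Point 4:
  φ: 86 + 26.924/60 = 86.4487333
  N ⇒ keep positive
  Lon: 25.058′ = 0.417633°; total 89.4176333
  E ⇒ keep positive
Point 5:
  Lat: split at 2 digits → 03° and 4.1818′; 3 + 4.1818/60 = 3.0696967
  S ⇒ negate
  Lon: split at 3 digits → 105° and 29.7554′; 105 + 29.7554/60 = 105.4959233
  W ⇒ negate
Point 6:
  Lat: 42 + 50/60 + 19.7/3600 = 42.8388056
  S → negative
  Longitude: 167 + 24/60 + 21/3600 = 167.4058333
  E → positive

1. -0.066139, 146.438714
2. -35.965550, 142.818300
3. 1.753333, -86.459583
4. 86.448733, 89.417633
5. -3.069697, -105.495923
6. -42.838806, 167.405833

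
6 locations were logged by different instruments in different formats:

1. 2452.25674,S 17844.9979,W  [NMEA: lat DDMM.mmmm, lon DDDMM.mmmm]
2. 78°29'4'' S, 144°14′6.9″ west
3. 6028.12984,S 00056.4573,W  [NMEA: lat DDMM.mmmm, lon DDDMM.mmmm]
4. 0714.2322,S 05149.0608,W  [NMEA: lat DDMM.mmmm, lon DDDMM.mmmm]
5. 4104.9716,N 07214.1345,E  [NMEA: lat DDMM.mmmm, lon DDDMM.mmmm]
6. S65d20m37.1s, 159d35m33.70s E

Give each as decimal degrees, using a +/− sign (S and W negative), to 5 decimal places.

1. -24.87095, -178.74997
2. -78.48444, -144.23525
3. -60.46883, -0.94096
4. -7.23720, -51.81768
5. 41.08286, 72.23558
6. -65.34364, 159.59269

Point 1:
  φ: degrees = first 2 digits = 24, minutes = 52.25674; 24 + 52.25674/60 = 24.870946
  hemisphere S, so the sign is −
  Lon: split at 3 digits → 178° and 44.9979′; 178 + 44.9979/60 = 178.749965
  W → negative
Point 2:
  Lat: 29′ + 4″ = 29.06667′; 78 + 29.06667/60 = 78.484444
  S → negative
  Longitude: 144° + 14/60 + 6.9/3600 = 144 + 0.233333 + 0.001917 = 144.235250
  W → negative
Point 3:
  Latitude: degrees = first 2 digits = 60, minutes = 28.12984; 60 + 28.12984/60 = 60.468831
  S ⇒ negate
  Lon: split at 3 digits → 000° and 56.4573′; 0 + 56.4573/60 = 0.940955
  W → negative
Point 4:
  φ: degrees = first 2 digits = 7, minutes = 14.2322; 7 + 14.2322/60 = 7.237203
  S → negative
  λ: degrees = first 3 digits = 51, minutes = 49.0608; 51 + 49.0608/60 = 51.817680
  W → negative
Point 5:
  Latitude: degrees = first 2 digits = 41, minutes = 4.9716; 41 + 4.9716/60 = 41.082860
  N → positive
  Longitude: split at 3 digits → 072° and 14.1345′; 72 + 14.1345/60 = 72.235575
  E → positive
Point 6:
  Latitude: 20′ + 37.1″ = 20.61833′; 65 + 20.61833/60 = 65.343639
  hemisphere S, so the sign is −
  λ: 159° + 35/60 + 33.7/3600 = 159 + 0.583333 + 0.009361 = 159.592694
  E → positive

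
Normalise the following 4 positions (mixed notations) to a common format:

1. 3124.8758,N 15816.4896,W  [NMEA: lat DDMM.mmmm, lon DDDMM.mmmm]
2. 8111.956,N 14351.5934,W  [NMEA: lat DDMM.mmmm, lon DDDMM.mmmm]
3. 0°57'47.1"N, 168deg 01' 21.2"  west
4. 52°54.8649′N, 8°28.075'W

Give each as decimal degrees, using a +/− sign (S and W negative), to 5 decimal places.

1. 31.41460, -158.27483
2. 81.19927, -143.85989
3. 0.96308, -168.02256
4. 52.91442, -8.46792

Point 1:
  Latitude: degrees = first 2 digits = 31, minutes = 24.8758; 31 + 24.8758/60 = 31.414597
  N ⇒ keep positive
  Longitude: split at 3 digits → 158° and 16.4896′; 158 + 16.4896/60 = 158.274827
  W ⇒ negate
Point 2:
  Lat: split at 2 digits → 81° and 11.956′; 81 + 11.956/60 = 81.199267
  N → positive
  λ: split at 3 digits → 143° and 51.5934′; 143 + 51.5934/60 = 143.859890
  W ⇒ negate
Point 3:
  φ: 0 + 57/60 + 47.1/3600 = 0.963083
  N → positive
  Lon: 168 + 1/60 + 21.2/3600 = 168.022556
  W ⇒ negate
Point 4:
  Lat: 52 + 54.8649/60 = 52.914415
  N ⇒ keep positive
  λ: 28.075′ = 0.467917°; total 8.467917
  W ⇒ negate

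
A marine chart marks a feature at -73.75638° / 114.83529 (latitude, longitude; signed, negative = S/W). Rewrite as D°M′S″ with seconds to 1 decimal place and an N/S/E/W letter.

Latitude is negative → S; |value| = 73.756380
Latitude: 0.756380 × 60 = 45.38280′ → 45′, remainder × 60 = 22.968″
λ: whole degrees 114; 50.11740′ → 50′ and 7.044″

73°45′23.0″ S, 114°50′7.0″ E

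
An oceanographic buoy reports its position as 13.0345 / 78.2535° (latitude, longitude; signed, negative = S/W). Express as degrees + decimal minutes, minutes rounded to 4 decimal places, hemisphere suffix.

13° 2.0700′ N, 78° 15.2100′ E

φ: 13° + 0.034500 × 60 = 13° 2.070000′
λ: minutes = (78.253500 − 78) × 60 = 15.210000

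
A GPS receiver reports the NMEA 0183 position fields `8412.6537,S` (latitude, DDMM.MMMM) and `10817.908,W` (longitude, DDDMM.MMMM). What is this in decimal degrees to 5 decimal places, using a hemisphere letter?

84.21090° S, 108.29847° W

φ: split at 2 digits → 84° and 12.6537′; 84 + 12.6537/60 = 84.210895
Longitude: degrees = first 3 digits = 108, minutes = 17.908; 108 + 17.908/60 = 108.298467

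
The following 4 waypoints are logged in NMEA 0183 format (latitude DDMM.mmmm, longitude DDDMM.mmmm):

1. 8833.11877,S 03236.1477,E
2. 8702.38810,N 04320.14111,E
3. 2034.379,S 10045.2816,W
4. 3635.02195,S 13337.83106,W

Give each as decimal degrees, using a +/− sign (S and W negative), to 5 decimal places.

1. -88.55198, 32.60246
2. 87.03980, 43.33569
3. -20.57298, -100.75469
4. -36.58370, -133.63052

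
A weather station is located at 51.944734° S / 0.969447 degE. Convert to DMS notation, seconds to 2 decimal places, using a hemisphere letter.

51°56′41.04″ S, 0°58′10.01″ E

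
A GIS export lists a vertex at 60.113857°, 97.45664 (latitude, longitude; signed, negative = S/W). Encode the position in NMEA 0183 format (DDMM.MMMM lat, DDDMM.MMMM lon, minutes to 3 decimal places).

Lat: 60° + 0.113857 × 60 = 60° 6.83142′
Lon: fractional part 0.456640 → 27.39840 minutes

6006.831,N / 09727.398,E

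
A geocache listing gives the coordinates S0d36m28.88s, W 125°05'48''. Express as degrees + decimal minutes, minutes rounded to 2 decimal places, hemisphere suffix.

0° 36.48′ S, 125° 5.80′ W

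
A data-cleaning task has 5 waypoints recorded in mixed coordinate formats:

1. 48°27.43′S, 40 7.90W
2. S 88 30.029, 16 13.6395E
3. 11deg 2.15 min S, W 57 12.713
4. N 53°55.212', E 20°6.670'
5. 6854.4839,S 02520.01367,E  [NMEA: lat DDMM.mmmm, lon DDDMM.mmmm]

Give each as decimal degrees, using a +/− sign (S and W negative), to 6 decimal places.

1. -48.457167, -40.131667
2. -88.500483, 16.227325
3. -11.035833, -57.211883
4. 53.920200, 20.111167
5. -68.908065, 25.333561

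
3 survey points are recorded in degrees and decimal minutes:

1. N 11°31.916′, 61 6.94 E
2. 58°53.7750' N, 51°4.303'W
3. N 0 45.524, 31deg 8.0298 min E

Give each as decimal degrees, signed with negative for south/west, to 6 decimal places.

Point 1:
  Lat: 11 + 31.916/60 = 11.5319333
  N ⇒ keep positive
  Lon: 6.94′ = 0.115667°; total 61.1156667
  E → positive
Point 2:
  φ: 53.775′ = 0.896250°; total 58.8962500
  N ⇒ keep positive
  Longitude: 4.303′ = 0.071717°; total 51.0717167
  hemisphere W, so the sign is −
Point 3:
  φ: 0 + 45.524/60 = 0.7587333
  N → positive
  Longitude: 31 + 8.0298/60 = 31.1338300
  E ⇒ keep positive

1. 11.531933, 61.115667
2. 58.896250, -51.071717
3. 0.758733, 31.133830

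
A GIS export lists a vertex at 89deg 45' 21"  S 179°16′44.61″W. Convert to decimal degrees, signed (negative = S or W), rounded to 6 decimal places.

-89.755833, -179.279058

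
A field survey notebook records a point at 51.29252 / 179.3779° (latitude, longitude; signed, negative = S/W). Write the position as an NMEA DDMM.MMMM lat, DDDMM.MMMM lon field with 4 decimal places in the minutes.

Lat: minutes = (51.292520 − 51) × 60 = 17.551200
Lon: fractional part 0.377900 → 22.674000 minutes

5117.5512,N / 17922.6740,E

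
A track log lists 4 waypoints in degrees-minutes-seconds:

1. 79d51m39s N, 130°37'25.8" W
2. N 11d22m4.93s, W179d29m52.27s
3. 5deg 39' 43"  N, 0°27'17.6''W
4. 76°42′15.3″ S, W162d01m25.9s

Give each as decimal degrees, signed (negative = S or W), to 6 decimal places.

1. 79.860833, -130.623833
2. 11.368036, -179.497853
3. 5.661944, -0.454889
4. -76.704250, -162.023861

Point 1:
  Latitude: 79° + 51/60 + 39/3600 = 79 + 0.850000 + 0.010833 = 79.8608333
  N → positive
  Longitude: 130 + 37/60 + 25.8/3600 = 130.6238333
  W → negative
Point 2:
  Lat: 22′ + 4.93″ = 22.08217′; 11 + 22.08217/60 = 11.3680361
  N ⇒ keep positive
  Lon: 29′ + 52.27″ = 29.87117′; 179 + 29.87117/60 = 179.4978528
  W → negative
Point 3:
  φ: 5° + 39/60 + 43/3600 = 5 + 0.650000 + 0.011944 = 5.6619444
  N ⇒ keep positive
  λ: 0 + 27/60 + 17.6/3600 = 0.4548889
  hemisphere W, so the sign is −
Point 4:
  Latitude: 76 + 42/60 + 15.3/3600 = 76.7042500
  S → negative
  Lon: 1′ + 25.9″ = 1.43167′; 162 + 1.43167/60 = 162.0238611
  W ⇒ negate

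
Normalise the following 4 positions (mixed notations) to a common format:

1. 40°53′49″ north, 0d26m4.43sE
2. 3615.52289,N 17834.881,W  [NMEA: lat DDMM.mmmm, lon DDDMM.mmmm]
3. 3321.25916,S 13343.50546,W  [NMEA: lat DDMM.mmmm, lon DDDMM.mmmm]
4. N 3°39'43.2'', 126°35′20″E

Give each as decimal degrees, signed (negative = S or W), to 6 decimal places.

1. 40.896944, 0.434564
2. 36.258715, -178.581350
3. -33.354319, -133.725091
4. 3.662000, 126.588889

Point 1:
  φ: 53′ + 49″ = 53.81667′; 40 + 53.81667/60 = 40.8969444
  N ⇒ keep positive
  Longitude: 26′ + 4.43″ = 26.07383′; 0 + 26.07383/60 = 0.4345639
  E → positive
Point 2:
  Latitude: degrees = first 2 digits = 36, minutes = 15.52289; 36 + 15.52289/60 = 36.2587148
  N ⇒ keep positive
  λ: split at 3 digits → 178° and 34.881′; 178 + 34.881/60 = 178.5813500
  hemisphere W, so the sign is −
Point 3:
  Lat: degrees = first 2 digits = 33, minutes = 21.25916; 33 + 21.25916/60 = 33.3543193
  S ⇒ negate
  Lon: split at 3 digits → 133° and 43.50546′; 133 + 43.50546/60 = 133.7250910
  W → negative
Point 4:
  φ: 3 + 39/60 + 43.2/3600 = 3.6620000
  N → positive
  λ: 126° + 35/60 + 20/3600 = 126 + 0.583333 + 0.005556 = 126.5888889
  E ⇒ keep positive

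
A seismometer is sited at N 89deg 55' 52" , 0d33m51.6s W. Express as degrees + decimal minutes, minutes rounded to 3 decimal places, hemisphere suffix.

Lat: seconds/60 = 0.86667; minutes = 55 + 0.86667 = 55.86667
Longitude: seconds/60 = 0.86000; minutes = 33 + 0.86000 = 33.86000

89° 55.867′ N, 0° 33.860′ W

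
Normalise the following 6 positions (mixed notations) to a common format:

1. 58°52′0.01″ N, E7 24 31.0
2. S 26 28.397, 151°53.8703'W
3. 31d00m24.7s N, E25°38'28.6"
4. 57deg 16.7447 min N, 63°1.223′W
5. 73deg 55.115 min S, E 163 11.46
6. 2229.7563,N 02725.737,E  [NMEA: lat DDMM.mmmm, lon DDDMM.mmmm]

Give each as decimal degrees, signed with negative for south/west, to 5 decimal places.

1. 58.86667, 7.40861
2. -26.47328, -151.89784
3. 31.00686, 25.64128
4. 57.27908, -63.02038
5. -73.91858, 163.19100
6. 22.49594, 27.42895

Point 1:
  Lat: 52′ + 0.01″ = 52.00017′; 58 + 52.00017/60 = 58.866669
  N → positive
  Longitude: 7° + 24/60 + 31/3600 = 7 + 0.400000 + 0.008611 = 7.408611
  E → positive
Point 2:
  φ: 26 + 28.397/60 = 26.473283
  S ⇒ negate
  Longitude: 53.8703′ = 0.897838°; total 151.897838
  W ⇒ negate
Point 3:
  Lat: 31 + 0/60 + 24.7/3600 = 31.006861
  N → positive
  Lon: 25° + 38/60 + 28.6/3600 = 25 + 0.633333 + 0.007944 = 25.641278
  E → positive
Point 4:
  Lat: 57 + 16.7447/60 = 57.279078
  N ⇒ keep positive
  Longitude: 63 + 1.223/60 = 63.020383
  W → negative
Point 5:
  Lat: 73 + 55.115/60 = 73.918583
  S ⇒ negate
  Lon: 163 + 11.46/60 = 163.191000
  E ⇒ keep positive
Point 6:
  φ: split at 2 digits → 22° and 29.7563′; 22 + 29.7563/60 = 22.495938
  N ⇒ keep positive
  Longitude: degrees = first 3 digits = 27, minutes = 25.737; 27 + 25.737/60 = 27.428950
  E ⇒ keep positive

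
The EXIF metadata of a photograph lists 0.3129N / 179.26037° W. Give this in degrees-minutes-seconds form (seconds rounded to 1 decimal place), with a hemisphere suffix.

Lat: whole degrees 0; 18.77400′ → 18′ and 46.440″
Lon: 0.260370 × 60 = 15.62220′ → 15′, remainder × 60 = 37.332″

0°18′46.4″ N, 179°15′37.3″ W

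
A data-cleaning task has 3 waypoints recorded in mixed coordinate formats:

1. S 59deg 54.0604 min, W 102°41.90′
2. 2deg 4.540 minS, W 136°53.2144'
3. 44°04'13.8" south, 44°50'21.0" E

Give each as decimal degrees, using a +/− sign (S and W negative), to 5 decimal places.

Point 1:
  φ: 59 + 54.0604/60 = 59.901007
  hemisphere S, so the sign is −
  Longitude: 102 + 41.9/60 = 102.698333
  W → negative
Point 2:
  φ: 4.54′ = 0.075667°; total 2.075667
  hemisphere S, so the sign is −
  Lon: 53.2144′ = 0.886907°; total 136.886907
  W → negative
Point 3:
  φ: 44° + 4/60 + 13.8/3600 = 44 + 0.066667 + 0.003833 = 44.070500
  S → negative
  λ: 50′ + 21″ = 50.35000′; 44 + 50.35000/60 = 44.839167
  E → positive

1. -59.90101, -102.69833
2. -2.07567, -136.88691
3. -44.07050, 44.83917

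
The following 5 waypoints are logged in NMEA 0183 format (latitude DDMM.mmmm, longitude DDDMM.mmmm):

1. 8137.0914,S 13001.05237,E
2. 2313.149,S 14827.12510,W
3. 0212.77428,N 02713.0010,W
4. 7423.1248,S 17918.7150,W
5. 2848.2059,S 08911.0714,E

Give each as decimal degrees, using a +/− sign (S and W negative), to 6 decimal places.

1. -81.618190, 130.017540
2. -23.219150, -148.452085
3. 2.212905, -27.216683
4. -74.385413, -179.311917
5. -28.803432, 89.184523

Point 1:
  Latitude: degrees = first 2 digits = 81, minutes = 37.0914; 81 + 37.0914/60 = 81.6181900
  hemisphere S, so the sign is −
  Longitude: split at 3 digits → 130° and 1.05237′; 130 + 1.05237/60 = 130.0175395
  E ⇒ keep positive
Point 2:
  Lat: split at 2 digits → 23° and 13.149′; 23 + 13.149/60 = 23.2191500
  S ⇒ negate
  Lon: split at 3 digits → 148° and 27.1251′; 148 + 27.1251/60 = 148.4520850
  hemisphere W, so the sign is −
Point 3:
  Lat: split at 2 digits → 02° and 12.77428′; 2 + 12.77428/60 = 2.2129047
  N ⇒ keep positive
  Longitude: split at 3 digits → 027° and 13.001′; 27 + 13.001/60 = 27.2166833
  W ⇒ negate
Point 4:
  Lat: split at 2 digits → 74° and 23.1248′; 74 + 23.1248/60 = 74.3854133
  S → negative
  Longitude: degrees = first 3 digits = 179, minutes = 18.715; 179 + 18.715/60 = 179.3119167
  W → negative
Point 5:
  Lat: degrees = first 2 digits = 28, minutes = 48.2059; 28 + 48.2059/60 = 28.8034317
  hemisphere S, so the sign is −
  Longitude: degrees = first 3 digits = 89, minutes = 11.0714; 89 + 11.0714/60 = 89.1845233
  E → positive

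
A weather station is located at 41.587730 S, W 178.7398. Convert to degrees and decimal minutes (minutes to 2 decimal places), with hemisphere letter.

41° 35.26′ S, 178° 44.39′ W

Latitude: 41° + 0.587730 × 60 = 41° 35.2638′
Lon: fractional part 0.739800 → 44.3880 minutes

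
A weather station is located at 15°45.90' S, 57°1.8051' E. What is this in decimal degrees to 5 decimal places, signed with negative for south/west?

Lat: 45.9′ = 0.765000°; total 15.765000
S ⇒ negate
λ: 1.8051′ = 0.030085°; total 57.030085
E → positive

-15.76500, 57.03009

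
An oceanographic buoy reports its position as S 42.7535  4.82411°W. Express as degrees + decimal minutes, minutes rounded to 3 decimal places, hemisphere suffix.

φ: minutes = (42.753500 − 42) × 60 = 45.21000
Longitude: fractional part 0.824110 → 49.44660 minutes

42° 45.210′ S, 4° 49.447′ W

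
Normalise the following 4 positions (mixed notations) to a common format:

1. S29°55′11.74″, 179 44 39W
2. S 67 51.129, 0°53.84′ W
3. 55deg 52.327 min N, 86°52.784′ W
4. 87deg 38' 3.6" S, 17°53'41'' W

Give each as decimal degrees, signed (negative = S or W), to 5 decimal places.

1. -29.91993, -179.74417
2. -67.85215, -0.89733
3. 55.87212, -86.87973
4. -87.63433, -17.89472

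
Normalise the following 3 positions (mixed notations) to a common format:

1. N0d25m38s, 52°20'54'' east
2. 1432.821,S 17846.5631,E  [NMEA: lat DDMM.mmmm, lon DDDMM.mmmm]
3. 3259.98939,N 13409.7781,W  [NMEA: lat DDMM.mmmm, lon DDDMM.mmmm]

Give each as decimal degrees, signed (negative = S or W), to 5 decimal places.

1. 0.42722, 52.34833
2. -14.54702, 178.77605
3. 32.99982, -134.16297

Point 1:
  Latitude: 0 + 25/60 + 38/3600 = 0.427222
  N → positive
  λ: 52 + 20/60 + 54/3600 = 52.348333
  E ⇒ keep positive
Point 2:
  Latitude: degrees = first 2 digits = 14, minutes = 32.821; 14 + 32.821/60 = 14.547017
  S → negative
  λ: split at 3 digits → 178° and 46.5631′; 178 + 46.5631/60 = 178.776052
  E → positive
Point 3:
  Lat: degrees = first 2 digits = 32, minutes = 59.98939; 32 + 59.98939/60 = 32.999823
  N → positive
  Lon: split at 3 digits → 134° and 9.7781′; 134 + 9.7781/60 = 134.162968
  W ⇒ negate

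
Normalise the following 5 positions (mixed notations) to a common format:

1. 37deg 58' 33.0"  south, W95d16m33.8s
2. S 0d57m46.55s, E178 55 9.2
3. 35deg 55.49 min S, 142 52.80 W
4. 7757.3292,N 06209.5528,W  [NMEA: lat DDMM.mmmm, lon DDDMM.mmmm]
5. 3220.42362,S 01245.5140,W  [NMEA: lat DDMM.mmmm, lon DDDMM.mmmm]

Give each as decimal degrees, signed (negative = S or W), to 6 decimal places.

Point 1:
  Latitude: 37° + 58/60 + 33/3600 = 37 + 0.966667 + 0.009167 = 37.9758333
  hemisphere S, so the sign is −
  λ: 95° + 16/60 + 33.8/3600 = 95 + 0.266667 + 0.009389 = 95.2760556
  hemisphere W, so the sign is −
Point 2:
  φ: 57′ + 46.55″ = 57.77583′; 0 + 57.77583/60 = 0.9629306
  hemisphere S, so the sign is −
  λ: 178 + 55/60 + 9.2/3600 = 178.9192222
  E → positive
Point 3:
  Lat: 55.49′ = 0.924833°; total 35.9248333
  hemisphere S, so the sign is −
  Longitude: 142 + 52.8/60 = 142.8800000
  W ⇒ negate
Point 4:
  Latitude: degrees = first 2 digits = 77, minutes = 57.3292; 77 + 57.3292/60 = 77.9554867
  N → positive
  Longitude: degrees = first 3 digits = 62, minutes = 9.5528; 62 + 9.5528/60 = 62.1592133
  W ⇒ negate
Point 5:
  Lat: split at 2 digits → 32° and 20.42362′; 32 + 20.42362/60 = 32.3403937
  S ⇒ negate
  Lon: degrees = first 3 digits = 12, minutes = 45.514; 12 + 45.514/60 = 12.7585667
  W → negative

1. -37.975833, -95.276056
2. -0.962931, 178.919222
3. -35.924833, -142.880000
4. 77.955487, -62.159213
5. -32.340394, -12.758567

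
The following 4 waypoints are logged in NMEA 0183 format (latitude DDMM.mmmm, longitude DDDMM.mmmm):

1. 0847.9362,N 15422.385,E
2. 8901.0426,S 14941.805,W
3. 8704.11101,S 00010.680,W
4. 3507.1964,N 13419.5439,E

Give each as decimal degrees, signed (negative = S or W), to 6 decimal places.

1. 8.798937, 154.373083
2. -89.017377, -149.696750
3. -87.068517, -0.178000
4. 35.119940, 134.325732

Point 1:
  φ: split at 2 digits → 08° and 47.9362′; 8 + 47.9362/60 = 8.7989367
  N ⇒ keep positive
  Longitude: split at 3 digits → 154° and 22.385′; 154 + 22.385/60 = 154.3730833
  E ⇒ keep positive
Point 2:
  Latitude: degrees = first 2 digits = 89, minutes = 1.0426; 89 + 1.0426/60 = 89.0173767
  hemisphere S, so the sign is −
  Lon: split at 3 digits → 149° and 41.805′; 149 + 41.805/60 = 149.6967500
  W → negative
Point 3:
  Latitude: degrees = first 2 digits = 87, minutes = 4.11101; 87 + 4.11101/60 = 87.0685168
  S → negative
  Lon: split at 3 digits → 000° and 10.68′; 0 + 10.68/60 = 0.1780000
  W → negative
Point 4:
  φ: split at 2 digits → 35° and 7.1964′; 35 + 7.1964/60 = 35.1199400
  N → positive
  Lon: split at 3 digits → 134° and 19.5439′; 134 + 19.5439/60 = 134.3257317
  E → positive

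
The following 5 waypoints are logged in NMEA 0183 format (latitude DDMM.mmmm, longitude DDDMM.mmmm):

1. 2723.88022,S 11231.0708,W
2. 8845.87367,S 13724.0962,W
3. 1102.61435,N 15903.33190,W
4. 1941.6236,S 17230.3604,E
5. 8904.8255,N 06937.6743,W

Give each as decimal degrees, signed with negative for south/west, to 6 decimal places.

1. -27.398004, -112.517847
2. -88.764561, -137.401603
3. 11.043573, -159.055532
4. -19.693727, 172.506007
5. 89.080425, -69.627905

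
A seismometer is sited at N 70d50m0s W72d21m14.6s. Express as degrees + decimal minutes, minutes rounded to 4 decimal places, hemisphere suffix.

Latitude: seconds/60 = 0.00000; minutes = 50 + 0.00000 = 50.000000
Lon: seconds/60 = 0.24333; minutes = 21 + 0.24333 = 21.243333

70° 50.0000′ N, 72° 21.2433′ W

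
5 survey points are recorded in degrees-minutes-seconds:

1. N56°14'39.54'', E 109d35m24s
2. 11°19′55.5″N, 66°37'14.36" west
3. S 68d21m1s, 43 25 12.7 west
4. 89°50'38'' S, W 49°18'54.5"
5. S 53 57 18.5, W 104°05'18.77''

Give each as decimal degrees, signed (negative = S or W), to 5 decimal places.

1. 56.24432, 109.59000
2. 11.33208, -66.62066
3. -68.35028, -43.42019
4. -89.84389, -49.31514
5. -53.95514, -104.08855

Point 1:
  Lat: 56 + 14/60 + 39.54/3600 = 56.244317
  N → positive
  Lon: 109 + 35/60 + 24/3600 = 109.590000
  E → positive
Point 2:
  φ: 11 + 19/60 + 55.5/3600 = 11.332083
  N ⇒ keep positive
  λ: 66° + 37/60 + 14.36/3600 = 66 + 0.616667 + 0.003989 = 66.620656
  W → negative
Point 3:
  Latitude: 68 + 21/60 + 1/3600 = 68.350278
  S ⇒ negate
  Lon: 43° + 25/60 + 12.7/3600 = 43 + 0.416667 + 0.003528 = 43.420194
  hemisphere W, so the sign is −
Point 4:
  Latitude: 89 + 50/60 + 38/3600 = 89.843889
  hemisphere S, so the sign is −
  λ: 49° + 18/60 + 54.5/3600 = 49 + 0.300000 + 0.015139 = 49.315139
  hemisphere W, so the sign is −
Point 5:
  Lat: 53° + 57/60 + 18.5/3600 = 53 + 0.950000 + 0.005139 = 53.955139
  S ⇒ negate
  Longitude: 104° + 5/60 + 18.77/3600 = 104 + 0.083333 + 0.005214 = 104.088547
  hemisphere W, so the sign is −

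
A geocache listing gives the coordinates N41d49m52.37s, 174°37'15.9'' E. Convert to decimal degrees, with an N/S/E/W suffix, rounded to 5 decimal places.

41.83121° N, 174.62108° E

Lat: 41 + 49/60 + 52.37/3600 = 41.831214
Lon: 174° + 37/60 + 15.9/3600 = 174 + 0.616667 + 0.004417 = 174.621083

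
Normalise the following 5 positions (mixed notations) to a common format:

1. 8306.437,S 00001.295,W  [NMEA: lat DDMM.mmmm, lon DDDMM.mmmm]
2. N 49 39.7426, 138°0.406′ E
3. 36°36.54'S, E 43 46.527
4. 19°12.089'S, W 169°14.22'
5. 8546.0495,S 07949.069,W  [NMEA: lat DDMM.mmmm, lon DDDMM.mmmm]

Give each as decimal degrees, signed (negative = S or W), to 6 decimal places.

1. -83.107283, -0.021583
2. 49.662377, 138.006767
3. -36.609000, 43.775450
4. -19.201483, -169.237000
5. -85.767492, -79.817817

Point 1:
  Lat: split at 2 digits → 83° and 6.437′; 83 + 6.437/60 = 83.1072833
  hemisphere S, so the sign is −
  λ: split at 3 digits → 000° and 1.295′; 0 + 1.295/60 = 0.0215833
  W → negative
Point 2:
  φ: 49 + 39.7426/60 = 49.6623767
  N ⇒ keep positive
  λ: 0.406′ = 0.006767°; total 138.0067667
  E → positive
Point 3:
  φ: 36.54′ = 0.609000°; total 36.6090000
  S → negative
  Lon: 43 + 46.527/60 = 43.7754500
  E ⇒ keep positive
Point 4:
  Lat: 12.089′ = 0.201483°; total 19.2014833
  S ⇒ negate
  Lon: 14.22′ = 0.237000°; total 169.2370000
  hemisphere W, so the sign is −
Point 5:
  Lat: split at 2 digits → 85° and 46.0495′; 85 + 46.0495/60 = 85.7674917
  S ⇒ negate
  Lon: split at 3 digits → 079° and 49.069′; 79 + 49.069/60 = 79.8178167
  hemisphere W, so the sign is −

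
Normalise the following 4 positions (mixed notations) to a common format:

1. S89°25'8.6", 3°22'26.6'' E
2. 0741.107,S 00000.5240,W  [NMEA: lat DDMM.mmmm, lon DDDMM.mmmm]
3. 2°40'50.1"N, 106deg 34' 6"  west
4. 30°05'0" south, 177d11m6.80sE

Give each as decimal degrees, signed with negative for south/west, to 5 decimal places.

1. -89.41906, 3.37406
2. -7.68512, -0.00873
3. 2.68058, -106.56833
4. -30.08333, 177.18522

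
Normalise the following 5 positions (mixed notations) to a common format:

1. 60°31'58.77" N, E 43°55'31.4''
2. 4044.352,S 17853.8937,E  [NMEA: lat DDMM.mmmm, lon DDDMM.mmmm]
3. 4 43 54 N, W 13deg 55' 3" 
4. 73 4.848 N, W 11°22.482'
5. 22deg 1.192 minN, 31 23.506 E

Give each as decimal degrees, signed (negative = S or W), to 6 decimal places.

1. 60.532992, 43.925389
2. -40.739200, 178.898228
3. 4.731667, -13.917500
4. 73.080800, -11.374700
5. 22.019867, 31.391767

Point 1:
  Lat: 60 + 31/60 + 58.77/3600 = 60.5329917
  N → positive
  Lon: 43° + 55/60 + 31.4/3600 = 43 + 0.916667 + 0.008722 = 43.9253889
  E → positive
Point 2:
  Lat: degrees = first 2 digits = 40, minutes = 44.352; 40 + 44.352/60 = 40.7392000
  S → negative
  λ: degrees = first 3 digits = 178, minutes = 53.8937; 178 + 53.8937/60 = 178.8982283
  E ⇒ keep positive
Point 3:
  Latitude: 4° + 43/60 + 54/3600 = 4 + 0.716667 + 0.015000 = 4.7316667
  N → positive
  Lon: 13 + 55/60 + 3/3600 = 13.9175000
  hemisphere W, so the sign is −
Point 4:
  φ: 73 + 4.848/60 = 73.0808000
  N ⇒ keep positive
  Lon: 22.482′ = 0.374700°; total 11.3747000
  W → negative
Point 5:
  φ: 1.192′ = 0.019867°; total 22.0198667
  N → positive
  λ: 31 + 23.506/60 = 31.3917667
  E ⇒ keep positive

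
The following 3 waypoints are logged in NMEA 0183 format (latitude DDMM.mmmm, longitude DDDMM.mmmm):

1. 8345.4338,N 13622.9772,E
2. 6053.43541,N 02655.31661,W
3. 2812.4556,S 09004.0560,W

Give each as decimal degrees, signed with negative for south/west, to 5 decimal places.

1. 83.75723, 136.38295
2. 60.89059, -26.92194
3. -28.20759, -90.06760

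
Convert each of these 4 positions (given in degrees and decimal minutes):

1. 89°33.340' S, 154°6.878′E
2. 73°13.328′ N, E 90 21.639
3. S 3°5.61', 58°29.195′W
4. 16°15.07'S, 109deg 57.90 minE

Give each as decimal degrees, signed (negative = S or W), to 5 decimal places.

Point 1:
  Lat: 33.34′ = 0.555667°; total 89.555667
  hemisphere S, so the sign is −
  Longitude: 154 + 6.878/60 = 154.114633
  E → positive
Point 2:
  Latitude: 73 + 13.328/60 = 73.222133
  N ⇒ keep positive
  Longitude: 21.639′ = 0.360650°; total 90.360650
  E ⇒ keep positive
Point 3:
  Latitude: 3 + 5.61/60 = 3.093500
  S → negative
  λ: 29.195′ = 0.486583°; total 58.486583
  W ⇒ negate
Point 4:
  Lat: 16 + 15.07/60 = 16.251167
  hemisphere S, so the sign is −
  Lon: 109 + 57.9/60 = 109.965000
  E ⇒ keep positive

1. -89.55567, 154.11463
2. 73.22213, 90.36065
3. -3.09350, -58.48658
4. -16.25117, 109.96500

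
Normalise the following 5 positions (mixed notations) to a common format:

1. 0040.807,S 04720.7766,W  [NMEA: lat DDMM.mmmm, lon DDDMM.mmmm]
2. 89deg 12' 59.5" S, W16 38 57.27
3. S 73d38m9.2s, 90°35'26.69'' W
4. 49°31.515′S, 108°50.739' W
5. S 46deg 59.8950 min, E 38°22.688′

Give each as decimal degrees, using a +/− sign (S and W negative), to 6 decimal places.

Point 1:
  Latitude: degrees = first 2 digits = 0, minutes = 40.807; 0 + 40.807/60 = 0.6801167
  hemisphere S, so the sign is −
  Lon: split at 3 digits → 047° and 20.7766′; 47 + 20.7766/60 = 47.3462767
  hemisphere W, so the sign is −
Point 2:
  Lat: 89° + 12/60 + 59.5/3600 = 89 + 0.200000 + 0.016528 = 89.2165278
  S → negative
  λ: 16° + 38/60 + 57.27/3600 = 16 + 0.633333 + 0.015908 = 16.6492417
  W ⇒ negate
Point 3:
  φ: 38′ + 9.2″ = 38.15333′; 73 + 38.15333/60 = 73.6358889
  S ⇒ negate
  λ: 35′ + 26.69″ = 35.44483′; 90 + 35.44483/60 = 90.5907472
  hemisphere W, so the sign is −
Point 4:
  φ: 49 + 31.515/60 = 49.5252500
  S ⇒ negate
  Lon: 50.739′ = 0.845650°; total 108.8456500
  W → negative
Point 5:
  Lat: 46 + 59.895/60 = 46.9982500
  hemisphere S, so the sign is −
  Lon: 38 + 22.688/60 = 38.3781333
  E ⇒ keep positive

1. -0.680117, -47.346277
2. -89.216528, -16.649242
3. -73.635889, -90.590747
4. -49.525250, -108.845650
5. -46.998250, 38.378133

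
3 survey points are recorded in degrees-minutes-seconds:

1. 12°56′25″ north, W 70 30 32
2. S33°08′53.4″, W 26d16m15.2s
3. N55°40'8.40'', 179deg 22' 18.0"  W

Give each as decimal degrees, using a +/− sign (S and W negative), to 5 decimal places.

Point 1:
  φ: 12 + 56/60 + 25/3600 = 12.940278
  N ⇒ keep positive
  Lon: 70 + 30/60 + 32/3600 = 70.508889
  W ⇒ negate
Point 2:
  Latitude: 33 + 8/60 + 53.4/3600 = 33.148167
  S ⇒ negate
  Lon: 26° + 16/60 + 15.2/3600 = 26 + 0.266667 + 0.004222 = 26.270889
  W ⇒ negate
Point 3:
  Lat: 55 + 40/60 + 8.4/3600 = 55.669000
  N ⇒ keep positive
  Lon: 179° + 22/60 + 18/3600 = 179 + 0.366667 + 0.005000 = 179.371667
  W → negative

1. 12.94028, -70.50889
2. -33.14817, -26.27089
3. 55.66900, -179.37167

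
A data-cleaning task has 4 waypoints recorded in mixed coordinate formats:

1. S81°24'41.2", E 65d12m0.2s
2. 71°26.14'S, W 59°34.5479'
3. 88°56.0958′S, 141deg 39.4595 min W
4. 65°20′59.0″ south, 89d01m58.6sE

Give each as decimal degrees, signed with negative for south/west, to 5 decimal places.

1. -81.41144, 65.20006
2. -71.43567, -59.57580
3. -88.93493, -141.65766
4. -65.34972, 89.03294

Point 1:
  Lat: 81° + 24/60 + 41.2/3600 = 81 + 0.400000 + 0.011444 = 81.411444
  hemisphere S, so the sign is −
  λ: 65° + 12/60 + 0.2/3600 = 65 + 0.200000 + 0.000056 = 65.200056
  E ⇒ keep positive
Point 2:
  Lat: 71 + 26.14/60 = 71.435667
  hemisphere S, so the sign is −
  Lon: 34.5479′ = 0.575798°; total 59.575798
  hemisphere W, so the sign is −
Point 3:
  Lat: 88 + 56.0958/60 = 88.934930
  S ⇒ negate
  Lon: 39.4595′ = 0.657658°; total 141.657658
  W → negative
Point 4:
  Latitude: 65° + 20/60 + 59/3600 = 65 + 0.333333 + 0.016389 = 65.349722
  S → negative
  Longitude: 89 + 1/60 + 58.6/3600 = 89.032944
  E → positive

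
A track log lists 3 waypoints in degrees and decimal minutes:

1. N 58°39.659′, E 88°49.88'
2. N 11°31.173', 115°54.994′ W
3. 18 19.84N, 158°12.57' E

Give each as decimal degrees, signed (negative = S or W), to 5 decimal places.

1. 58.66098, 88.83133
2. 11.51955, -115.91657
3. 18.33067, 158.20950

Point 1:
  Lat: 58 + 39.659/60 = 58.660983
  N → positive
  λ: 88 + 49.88/60 = 88.831333
  E ⇒ keep positive
Point 2:
  φ: 31.173′ = 0.519550°; total 11.519550
  N ⇒ keep positive
  Lon: 115 + 54.994/60 = 115.916567
  W → negative
Point 3:
  Lat: 19.84′ = 0.330667°; total 18.330667
  N ⇒ keep positive
  λ: 12.57′ = 0.209500°; total 158.209500
  E → positive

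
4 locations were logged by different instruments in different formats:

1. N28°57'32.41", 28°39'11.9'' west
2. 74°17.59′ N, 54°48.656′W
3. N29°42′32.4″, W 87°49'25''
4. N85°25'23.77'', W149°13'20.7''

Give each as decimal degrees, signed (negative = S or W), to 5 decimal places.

Point 1:
  φ: 57′ + 32.41″ = 57.54017′; 28 + 57.54017/60 = 28.959003
  N ⇒ keep positive
  Longitude: 28° + 39/60 + 11.9/3600 = 28 + 0.650000 + 0.003306 = 28.653306
  W → negative
Point 2:
  Latitude: 17.59′ = 0.293167°; total 74.293167
  N ⇒ keep positive
  Longitude: 54 + 48.656/60 = 54.810933
  hemisphere W, so the sign is −
Point 3:
  Latitude: 42′ + 32.4″ = 42.54000′; 29 + 42.54000/60 = 29.709000
  N ⇒ keep positive
  Longitude: 49′ + 25″ = 49.41667′; 87 + 49.41667/60 = 87.823611
  W → negative
Point 4:
  φ: 85 + 25/60 + 23.77/3600 = 85.423269
  N ⇒ keep positive
  Longitude: 149° + 13/60 + 20.7/3600 = 149 + 0.216667 + 0.005750 = 149.222417
  hemisphere W, so the sign is −

1. 28.95900, -28.65331
2. 74.29317, -54.81093
3. 29.70900, -87.82361
4. 85.42327, -149.22242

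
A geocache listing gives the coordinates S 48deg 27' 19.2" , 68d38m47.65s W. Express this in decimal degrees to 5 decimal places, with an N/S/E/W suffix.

Lat: 27′ + 19.2″ = 27.32000′; 48 + 27.32000/60 = 48.455333
λ: 38′ + 47.65″ = 38.79417′; 68 + 38.79417/60 = 68.646569

48.45533° S, 68.64657° W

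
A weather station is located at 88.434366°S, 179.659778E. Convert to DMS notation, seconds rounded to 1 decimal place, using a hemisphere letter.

88°26′3.7″ S, 179°39′35.2″ E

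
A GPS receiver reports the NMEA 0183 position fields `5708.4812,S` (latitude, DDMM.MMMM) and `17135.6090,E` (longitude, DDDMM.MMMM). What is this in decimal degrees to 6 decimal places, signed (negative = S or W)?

-57.141353, 171.593483

Lat: degrees = first 2 digits = 57, minutes = 8.4812; 57 + 8.4812/60 = 57.1413533
S → negative
Lon: degrees = first 3 digits = 171, minutes = 35.609; 171 + 35.609/60 = 171.5934833
E ⇒ keep positive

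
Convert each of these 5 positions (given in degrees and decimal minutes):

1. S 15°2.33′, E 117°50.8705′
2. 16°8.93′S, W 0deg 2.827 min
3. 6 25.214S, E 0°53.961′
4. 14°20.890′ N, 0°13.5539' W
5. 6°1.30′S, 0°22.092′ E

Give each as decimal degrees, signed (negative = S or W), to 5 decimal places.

Point 1:
  φ: 2.33′ = 0.038833°; total 15.038833
  S ⇒ negate
  λ: 50.8705′ = 0.847842°; total 117.847842
  E ⇒ keep positive
Point 2:
  φ: 8.93′ = 0.148833°; total 16.148833
  hemisphere S, so the sign is −
  Lon: 2.827′ = 0.047117°; total 0.047117
  W → negative
Point 3:
  φ: 6 + 25.214/60 = 6.420233
  S → negative
  Lon: 53.961′ = 0.899350°; total 0.899350
  E ⇒ keep positive
Point 4:
  Latitude: 14 + 20.89/60 = 14.348167
  N ⇒ keep positive
  Lon: 0 + 13.5539/60 = 0.225898
  W → negative
Point 5:
  Latitude: 6 + 1.3/60 = 6.021667
  S → negative
  Longitude: 22.092′ = 0.368200°; total 0.368200
  E → positive

1. -15.03883, 117.84784
2. -16.14883, -0.04712
3. -6.42023, 0.89935
4. 14.34817, -0.22590
5. -6.02167, 0.36820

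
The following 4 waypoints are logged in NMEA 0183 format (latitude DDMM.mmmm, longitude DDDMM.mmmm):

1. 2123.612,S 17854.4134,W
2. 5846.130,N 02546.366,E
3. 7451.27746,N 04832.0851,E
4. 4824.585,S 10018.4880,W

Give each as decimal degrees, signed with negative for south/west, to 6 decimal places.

Point 1:
  Lat: degrees = first 2 digits = 21, minutes = 23.612; 21 + 23.612/60 = 21.3935333
  S ⇒ negate
  Longitude: degrees = first 3 digits = 178, minutes = 54.4134; 178 + 54.4134/60 = 178.9068900
  W → negative
Point 2:
  Latitude: split at 2 digits → 58° and 46.13′; 58 + 46.13/60 = 58.7688333
  N → positive
  Lon: degrees = first 3 digits = 25, minutes = 46.366; 25 + 46.366/60 = 25.7727667
  E ⇒ keep positive
Point 3:
  Latitude: degrees = first 2 digits = 74, minutes = 51.27746; 74 + 51.27746/60 = 74.8546243
  N → positive
  Lon: degrees = first 3 digits = 48, minutes = 32.0851; 48 + 32.0851/60 = 48.5347517
  E ⇒ keep positive
Point 4:
  φ: degrees = first 2 digits = 48, minutes = 24.585; 48 + 24.585/60 = 48.4097500
  hemisphere S, so the sign is −
  λ: split at 3 digits → 100° and 18.488′; 100 + 18.488/60 = 100.3081333
  hemisphere W, so the sign is −

1. -21.393533, -178.906890
2. 58.768833, 25.772767
3. 74.854624, 48.534752
4. -48.409750, -100.308133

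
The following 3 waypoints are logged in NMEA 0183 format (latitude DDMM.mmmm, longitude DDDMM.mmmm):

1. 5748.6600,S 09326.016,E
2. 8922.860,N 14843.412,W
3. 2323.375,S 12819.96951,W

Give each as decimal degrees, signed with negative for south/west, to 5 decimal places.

Point 1:
  Lat: degrees = first 2 digits = 57, minutes = 48.66; 57 + 48.66/60 = 57.811000
  S ⇒ negate
  Longitude: split at 3 digits → 093° and 26.016′; 93 + 26.016/60 = 93.433600
  E ⇒ keep positive
Point 2:
  Lat: degrees = first 2 digits = 89, minutes = 22.86; 89 + 22.86/60 = 89.381000
  N ⇒ keep positive
  Longitude: degrees = first 3 digits = 148, minutes = 43.412; 148 + 43.412/60 = 148.723533
  W → negative
Point 3:
  φ: split at 2 digits → 23° and 23.375′; 23 + 23.375/60 = 23.389583
  S → negative
  λ: split at 3 digits → 128° and 19.96951′; 128 + 19.96951/60 = 128.332825
  W ⇒ negate

1. -57.81100, 93.43360
2. 89.38100, -148.72353
3. -23.38958, -128.33283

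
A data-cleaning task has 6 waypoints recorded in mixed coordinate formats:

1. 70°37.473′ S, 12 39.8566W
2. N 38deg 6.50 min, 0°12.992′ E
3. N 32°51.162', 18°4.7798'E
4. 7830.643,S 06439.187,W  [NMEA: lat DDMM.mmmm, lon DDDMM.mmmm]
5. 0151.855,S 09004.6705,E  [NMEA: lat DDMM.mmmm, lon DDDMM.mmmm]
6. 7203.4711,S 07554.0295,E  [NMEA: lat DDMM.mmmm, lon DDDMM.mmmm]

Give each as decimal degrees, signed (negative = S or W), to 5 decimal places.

Point 1:
  Latitude: 70 + 37.473/60 = 70.624550
  hemisphere S, so the sign is −
  Lon: 12 + 39.8566/60 = 12.664277
  W → negative
Point 2:
  Latitude: 6.5′ = 0.108333°; total 38.108333
  N → positive
  Lon: 0 + 12.992/60 = 0.216533
  E ⇒ keep positive
Point 3:
  Lat: 51.162′ = 0.852700°; total 32.852700
  N → positive
  Lon: 4.7798′ = 0.079663°; total 18.079663
  E → positive
Point 4:
  Lat: split at 2 digits → 78° and 30.643′; 78 + 30.643/60 = 78.510717
  hemisphere S, so the sign is −
  λ: degrees = first 3 digits = 64, minutes = 39.187; 64 + 39.187/60 = 64.653117
  hemisphere W, so the sign is −
Point 5:
  Latitude: split at 2 digits → 01° and 51.855′; 1 + 51.855/60 = 1.864250
  S ⇒ negate
  Longitude: split at 3 digits → 090° and 4.6705′; 90 + 4.6705/60 = 90.077842
  E ⇒ keep positive
Point 6:
  φ: degrees = first 2 digits = 72, minutes = 3.4711; 72 + 3.4711/60 = 72.057852
  S ⇒ negate
  λ: degrees = first 3 digits = 75, minutes = 54.0295; 75 + 54.0295/60 = 75.900492
  E ⇒ keep positive

1. -70.62455, -12.66428
2. 38.10833, 0.21653
3. 32.85270, 18.07966
4. -78.51072, -64.65312
5. -1.86425, 90.07784
6. -72.05785, 75.90049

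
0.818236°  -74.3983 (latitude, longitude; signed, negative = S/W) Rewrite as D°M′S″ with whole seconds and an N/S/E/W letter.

φ: whole degrees 0; 49.09416′ → 49′ and 5.65″
Longitude is negative → W; |value| = 74.398300
Lon: 0.398300° → 23.89800′; 0.89800 × 60 = 53.88″

0°49′6″ N, 74°23′54″ W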